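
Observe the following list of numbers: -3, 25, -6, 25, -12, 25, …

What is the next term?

-24

Odd-indexed and even-indexed terms follow separate rules.
Subsequence A: -3, -6, -12 — geometric, ×2 each step.
Subsequence B: 25, 25, 25 — the constant sequence 25.
Position 7 → subsequence A, term 4 = -24.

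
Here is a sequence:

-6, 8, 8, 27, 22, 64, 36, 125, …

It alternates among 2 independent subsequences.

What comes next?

Positions 1, 3, 5, … form one subsequence and positions 2, 4, 6, … form another.
Stream A = -6, 8, 22, 36: arithmetic, step +14.
Stream B = 8, 27, 64, 125: consecutive cubes n³ from n = 2.
Position 9 falls in stream A as its term 5, giving 50.

50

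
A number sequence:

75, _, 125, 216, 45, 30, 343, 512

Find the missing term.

Positions follow the repeating pattern AABB; grouping by letter gives 2 tracks.
Track A: 75, ?, 45, 30. Linear: a_n = 90 − 15·n.
Track B: 125, 216, 343, 512. The cubes 5³, 6³, 7³, ….
So the missing entry in track A is 60.

60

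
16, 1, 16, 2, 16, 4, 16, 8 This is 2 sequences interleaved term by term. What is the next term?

16

Taking every 2nd term gives 2 separate tracks.
Stream A is 16, 16, 16, 16, which is always 16.
Stream B is 1, 2, 4, 8, which is multiplying by 2 each time.
The 9th slot belongs to stream A; its 5th term is 16.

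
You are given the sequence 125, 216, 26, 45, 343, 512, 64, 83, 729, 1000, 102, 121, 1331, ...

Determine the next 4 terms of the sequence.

Reading positions in blocks of 4 reveals the pattern AABB — 2 tracks woven together.
Track A is 125, 216, 343, 512, 729, 1000, 1331, which is consecutive cubes n³ from n = 5.
Track B is 26, 45, 64, 83, 102, 121, which is arithmetic, step +19.
Position 14 → track A, term 8 = 1728.
The 15th slot belongs to track B; its 7th term is 140.
The 16th slot belongs to track B; its 8th term is 159.
Term 17 comes from track A (its 9th entry): 2197.

1728, 140, 159, 2197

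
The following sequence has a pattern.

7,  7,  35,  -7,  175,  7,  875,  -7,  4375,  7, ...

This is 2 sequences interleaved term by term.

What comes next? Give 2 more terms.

Split by position mod 2 into 2 tracks.
Subsequence A: 7, 35, 175, 875, 4375 (geometric, ×5 each step).
Subsequence B: 7, -7, 7, -7, 7 (alternating ±7).
Term 11 comes from subsequence A (its 6th entry): 21875.
Term 12 comes from subsequence B (its 6th entry): -7.

21875, -7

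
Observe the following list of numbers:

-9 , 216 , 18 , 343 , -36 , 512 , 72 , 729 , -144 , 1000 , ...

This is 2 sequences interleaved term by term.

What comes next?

Split by position mod 2 into 2 tracks.
Stream A is -9, 18, -36, 72, -144, which is geometric with ratio -2.
Stream B is 216, 343, 512, 729, 1000, which is perfect cubes starting at 6³.
Position 11 → stream A, term 6 = 288.

288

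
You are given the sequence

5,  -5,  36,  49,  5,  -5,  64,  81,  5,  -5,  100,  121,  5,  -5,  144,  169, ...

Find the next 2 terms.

5, -5

The slot pattern repeats as AABB (period 4), so there are 2 interleaved tracks.
Stream A: 5, -5, 5, -5, 5, -5, 5, -5 (oscillating between 5 and -5).
Stream B: 36, 49, 64, 81, 100, 121, 144, 169 (the squares 6², 7², 8², …).
Term 17 comes from stream A (its 9th entry): 5.
Position 18 → stream A, term 10 = -5.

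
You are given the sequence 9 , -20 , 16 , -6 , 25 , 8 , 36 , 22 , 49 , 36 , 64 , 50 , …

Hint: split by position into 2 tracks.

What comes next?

Split by position mod 2 into 2 tracks.
Track A = 9, 16, 25, 36, 49, 64: the squares 3², 4², 5², ….
Track B = -20, -6, 8, 22, 36, 50: arithmetic, step +14.
Position 13 falls in track A as its term 7, giving 81.

81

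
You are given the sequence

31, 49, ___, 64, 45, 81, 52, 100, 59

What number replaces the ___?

38

Odd-indexed and even-indexed terms follow separate rules.
Subsequence A: 31, ?, 45, 52, 59. Linear: a_n = 24 + 7·n.
Subsequence B: 49, 64, 81, 100. The squares 7², 8², 9², ….
Filling subsequence A at index 2 by its rule yields 38.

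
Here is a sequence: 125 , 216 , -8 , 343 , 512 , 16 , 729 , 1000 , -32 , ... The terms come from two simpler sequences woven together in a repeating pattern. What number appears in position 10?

1331

Positions follow the repeating pattern AAB; grouping by letter gives 2 tracks.
Subsequence A = 125, 216, 343, 512, 729, 1000: the cubes 5³, 6³, 7³, ….
Subsequence B = -8, 16, -32: geometric, ×-2 each step.
Term 10 comes from subsequence A (its 7th entry): 1331.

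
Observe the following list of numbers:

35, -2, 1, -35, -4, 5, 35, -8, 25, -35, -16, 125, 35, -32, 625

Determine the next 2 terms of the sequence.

The terms cycle through 3 interleaved subsequences.
Subsequence A: 35, -35, 35, -35, 35 — alternating ±35.
Subsequence B: -2, -4, -8, -16, -32 — a geometric progression (common ratio 2).
Subsequence C: 1, 5, 25, 125, 625 — successive powers of 5.
Position 16 falls in subsequence A as its term 6, giving -35.
Position 17 falls in subsequence B as its term 6, giving -64.

-35, -64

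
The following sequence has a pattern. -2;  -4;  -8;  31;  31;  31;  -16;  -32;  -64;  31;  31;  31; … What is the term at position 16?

Positions follow the repeating pattern AAABBB; grouping by letter gives 2 tracks.
Track A: -2, -4, -8, -16, -32, -64 — geometric, ×2 each step.
Track B: 31, 31, 31, 31, 31, 31 — the constant sequence 31.
Position 16 → track B, term 7 = 31.

31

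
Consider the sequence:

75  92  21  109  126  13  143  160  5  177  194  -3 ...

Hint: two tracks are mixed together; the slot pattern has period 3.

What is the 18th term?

Reading positions in blocks of 3 reveals the pattern AAB — 2 tracks woven together.
Subsequence A: 75, 92, 109, 126, 143, 160, 177, 194 (arithmetic with common difference +17).
Subsequence B: 21, 13, 5, -3 (arithmetic with common difference −8).
Position 18 falls in subsequence B as its term 6, giving -19.

-19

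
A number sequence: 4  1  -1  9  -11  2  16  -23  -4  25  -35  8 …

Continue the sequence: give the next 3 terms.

Taking every 3rd term gives 3 separate tracks.
Stream A: 4, 9, 16, 25 — consecutive squares n² from n = 2.
Stream B: 1, -11, -23, -35 — linear: a_n = 13 − 12·n.
Stream C: -1, 2, -4, 8 — a geometric progression (common ratio -2).
Term 13 comes from stream A (its 5th entry): 36.
Position 14 → stream B, term 5 = -47.
The 15th slot belongs to stream C; its 5th term is -16.

36, -47, -16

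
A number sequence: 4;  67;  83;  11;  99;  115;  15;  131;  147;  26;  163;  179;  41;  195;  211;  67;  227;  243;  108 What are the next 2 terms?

The slot pattern repeats as ABB (period 3), so there are 2 interleaved tracks.
Track A: 4, 11, 15, 26, 41, 67, 108 (Fibonacci-style (each term is the sum of the two before it)).
Track B: 67, 83, 99, 115, 131, 147, 163, 179, 195, 211, 227, 243 (arithmetic with common difference +16).
Position 20 → track B, term 13 = 259.
Position 21 falls in track B as its term 14, giving 275.

259, 275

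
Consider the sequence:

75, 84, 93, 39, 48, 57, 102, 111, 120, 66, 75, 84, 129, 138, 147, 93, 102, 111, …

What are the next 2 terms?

The slot pattern repeats as AAABBB (period 6), so there are 2 interleaved tracks.
Track A: 75, 84, 93, 102, 111, 120, 129, 138, 147 — adding 9 each time.
Track B: 39, 48, 57, 66, 75, 84, 93, 102, 111 — arithmetic, step +9.
The 19th slot belongs to track A; its 10th term is 156.
The 20th slot belongs to track A; its 11th term is 165.

156, 165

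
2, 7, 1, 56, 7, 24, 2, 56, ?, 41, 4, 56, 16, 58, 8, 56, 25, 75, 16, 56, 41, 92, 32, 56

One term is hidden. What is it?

The terms cycle through 4 interleaved subsequences.
Track A = 2, 7, ?, 16, 25, 41: a Fibonacci-like recurrence a_n = a_{n-1} + a_{n-2}.
Track B = 7, 24, 41, 58, 75, 92: adding 17 each time.
Track C = 1, 2, 4, 8, 16, 32: successive powers of 2.
Track D = 56, 56, 56, 56, 56, 56: constant 56.
Track A's pattern makes the blank 9.

9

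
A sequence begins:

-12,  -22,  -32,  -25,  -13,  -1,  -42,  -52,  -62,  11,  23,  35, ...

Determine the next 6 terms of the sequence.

The slot pattern repeats as AAABBB (period 6), so there are 2 interleaved tracks.
Track A = -12, -22, -32, -42, -52, -62: linear: a_n = -2 − 10·n.
Track B = -25, -13, -1, 11, 23, 35: linear: a_n = -37 + 12·n.
The 13th slot belongs to track A; its 7th term is -72.
Term 14 comes from track A (its 8th entry): -82.
Term 15 comes from track A (its 9th entry): -92.
Position 16 falls in track B as its term 7, giving 47.
Term 17 comes from track B (its 8th entry): 59.
The 18th slot belongs to track B; its 9th term is 71.

-72, -82, -92, 47, 59, 71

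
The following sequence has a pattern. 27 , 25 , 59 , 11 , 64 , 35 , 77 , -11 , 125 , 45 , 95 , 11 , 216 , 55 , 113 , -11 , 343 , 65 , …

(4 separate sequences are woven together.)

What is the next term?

131

Taking every 4th term gives 4 separate tracks.
Track A is 27, 64, 125, 216, 343, which is perfect cubes starting at 3³.
Track B is 25, 35, 45, 55, 65, which is arithmetic with common difference +10.
Track C is 59, 77, 95, 113, which is adding 18 each time.
Track D is 11, -11, 11, -11, which is the oscillation 11·(−1)^(n+1).
The 19th slot belongs to track C; its 5th term is 131.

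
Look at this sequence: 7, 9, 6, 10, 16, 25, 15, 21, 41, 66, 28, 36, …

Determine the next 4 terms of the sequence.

The slot pattern repeats as AABB (period 4), so there are 2 interleaved tracks.
Stream A: 7, 9, 16, 25, 41, 66. Fibonacci-style (each term is the sum of the two before it).
Stream B: 6, 10, 15, 21, 28, 36. Triangular numbers n(n+1)/2 for n = 3, 4, ….
Position 13 → stream A, term 7 = 107.
The 14th slot belongs to stream A; its 8th term is 173.
Position 15 falls in stream B as its term 7, giving 45.
The 16th slot belongs to stream B; its 8th term is 55.

107, 173, 45, 55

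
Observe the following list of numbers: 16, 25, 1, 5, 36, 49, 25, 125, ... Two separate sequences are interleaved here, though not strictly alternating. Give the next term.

64

Reading positions in blocks of 4 reveals the pattern AABB — 2 tracks woven together.
Subsequence A: 16, 25, 36, 49 — perfect squares starting at 4².
Subsequence B: 1, 5, 25, 125 — successive powers of 5.
Term 9 comes from subsequence A (its 5th entry): 64.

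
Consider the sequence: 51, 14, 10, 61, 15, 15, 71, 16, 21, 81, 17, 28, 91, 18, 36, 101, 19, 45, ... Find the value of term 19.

111

The terms cycle through 3 interleaved subsequences.
Track A is 51, 61, 71, 81, 91, 101, which is adding 10 each time.
Track B is 14, 15, 16, 17, 18, 19, which is arithmetic with common difference +1.
Track C is 10, 15, 21, 28, 36, 45, which is the triangular numbers T_4, T_5, ….
Term 19 comes from track A (its 7th entry): 111.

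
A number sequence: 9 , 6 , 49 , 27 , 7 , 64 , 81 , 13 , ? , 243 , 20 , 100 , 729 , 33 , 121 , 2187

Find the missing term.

81

Read the sequence 3 terms at a time; column i is its own pattern.
Subsequence A: 9, 27, 81, 243, 729, 2187. Powers of 3.
Subsequence B: 6, 7, 13, 20, 33. A Fibonacci-like recurrence a_n = a_{n-1} + a_{n-2}.
Subsequence C: 49, 64, ?, 100, 121. The squares 7², 8², 9², ….
So the missing entry in subsequence C is 81.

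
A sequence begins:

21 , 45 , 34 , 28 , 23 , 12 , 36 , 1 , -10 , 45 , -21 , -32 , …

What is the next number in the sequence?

55

Reading positions in blocks of 3 reveals the pattern ABB — 2 tracks woven together.
Subsequence A: 21, 28, 36, 45 — triangular numbers n(n+1)/2 for n = 6, 7, ….
Subsequence B: 45, 34, 23, 12, 1, -10, -21, -32 — arithmetic with common difference −11.
Position 13 falls in subsequence A as its term 5, giving 55.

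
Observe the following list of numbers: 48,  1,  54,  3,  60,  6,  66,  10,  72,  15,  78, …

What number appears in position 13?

The terms cycle through 2 interleaved subsequences.
Track A: 48, 54, 60, 66, 72, 78 — arithmetic, step +6.
Track B: 1, 3, 6, 10, 15 — triangular numbers starting at T_1.
Position 13 → track A, term 7 = 84.

84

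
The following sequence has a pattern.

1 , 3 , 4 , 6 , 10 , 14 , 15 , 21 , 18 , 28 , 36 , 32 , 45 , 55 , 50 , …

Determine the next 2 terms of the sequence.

66, 78

The slot pattern repeats as AAB (period 3), so there are 2 interleaved tracks.
Subsequence A: 1, 3, 6, 10, 15, 21, 28, 36, 45, 55 (the triangular numbers T_1, T_2, …).
Subsequence B: 4, 14, 18, 32, 50 (Fibonacci-style (each term is the sum of the two before it)).
The 16th slot belongs to subsequence A; its 11th term is 66.
Position 17 falls in subsequence A as its term 12, giving 78.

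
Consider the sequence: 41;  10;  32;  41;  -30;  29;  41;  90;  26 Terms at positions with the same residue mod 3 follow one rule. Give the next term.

Taking every 3rd term gives 3 separate tracks.
Stream A: 41, 41, 41 — the constant sequence 41.
Stream B: 10, -30, 90 — multiplying by -3 each time.
Stream C: 32, 29, 26 — linear: a_n = 35 − 3·n.
Term 10 comes from stream A (its 4th entry): 41.

41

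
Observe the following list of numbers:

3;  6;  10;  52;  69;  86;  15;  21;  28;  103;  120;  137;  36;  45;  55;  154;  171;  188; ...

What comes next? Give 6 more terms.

The slot pattern repeats as AAABBB (period 6), so there are 2 interleaved tracks.
Track A: 3, 6, 10, 15, 21, 28, 36, 45, 55. Triangular numbers starting at T_2.
Track B: 52, 69, 86, 103, 120, 137, 154, 171, 188. Adding 17 each time.
Position 19 → track A, term 10 = 66.
Position 20 falls in track A as its term 11, giving 78.
The 21st slot belongs to track A; its 12th term is 91.
Position 22 → track B, term 10 = 205.
Position 23 → track B, term 11 = 222.
Position 24 → track B, term 12 = 239.

66, 78, 91, 205, 222, 239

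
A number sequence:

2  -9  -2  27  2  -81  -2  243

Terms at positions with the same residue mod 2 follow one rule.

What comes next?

2

The terms cycle through 2 interleaved subsequences.
Subsequence A = 2, -2, 2, -2: oscillating between 2 and -2.
Subsequence B = -9, 27, -81, 243: a geometric progression (common ratio -3).
Position 9 falls in subsequence A as its term 5, giving 2.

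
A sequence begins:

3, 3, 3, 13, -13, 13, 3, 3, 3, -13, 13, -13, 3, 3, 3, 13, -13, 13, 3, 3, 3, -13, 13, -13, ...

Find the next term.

The slot pattern repeats as AAABBB (period 6), so there are 2 interleaved tracks.
Track A = 3, 3, 3, 3, 3, 3, 3, 3, 3, 3, 3, 3: the constant sequence 3.
Track B = 13, -13, 13, -13, 13, -13, 13, -13, 13, -13, 13, -13: alternating ±13.
Term 25 comes from track A (its 13th entry): 3.

3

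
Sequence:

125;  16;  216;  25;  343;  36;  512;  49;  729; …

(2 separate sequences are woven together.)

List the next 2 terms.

64, 1000

Odd-indexed and even-indexed terms follow separate rules.
Stream A: 125, 216, 343, 512, 729 — consecutive cubes n³ from n = 5.
Stream B: 16, 25, 36, 49 — perfect squares starting at 4².
Term 10 comes from stream B (its 5th entry): 64.
Term 11 comes from stream A (its 6th entry): 1000.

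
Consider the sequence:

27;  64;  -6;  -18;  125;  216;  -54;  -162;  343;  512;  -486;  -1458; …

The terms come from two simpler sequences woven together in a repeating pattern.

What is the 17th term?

The slot pattern repeats as AABB (period 4), so there are 2 interleaved tracks.
Subsequence A: 27, 64, 125, 216, 343, 512 (the cubes 3³, 4³, 5³, …).
Subsequence B: -6, -18, -54, -162, -486, -1458 (multiplying by 3 each time).
Position 17 falls in subsequence A as its term 9, giving 1331.

1331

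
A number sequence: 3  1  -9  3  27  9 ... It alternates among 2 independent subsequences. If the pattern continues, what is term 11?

Split by position mod 2 into 2 tracks.
Track A: 3, -9, 27 — geometric with ratio -3.
Track B: 1, 3, 9 — powers of 3.
Position 11 → track A, term 6 = -729.

-729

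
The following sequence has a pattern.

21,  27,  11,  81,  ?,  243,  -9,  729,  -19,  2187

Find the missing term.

Split by position mod 2 into 2 tracks.
Track A = 21, 11, ?, -9, -19: arithmetic, step −10.
Track B = 27, 81, 243, 729, 2187: powers 3^3, 3^4, 3^5, ….
So the missing entry in track A is 1.

1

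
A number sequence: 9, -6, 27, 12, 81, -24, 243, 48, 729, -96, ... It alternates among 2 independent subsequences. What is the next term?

Taking every 2nd term gives 2 separate tracks.
Track A: 9, 27, 81, 243, 729 (powers 3^2, 3^3, 3^4, …).
Track B: -6, 12, -24, 48, -96 (multiplying by -2 each time).
Position 11 falls in track A as its term 6, giving 2187.

2187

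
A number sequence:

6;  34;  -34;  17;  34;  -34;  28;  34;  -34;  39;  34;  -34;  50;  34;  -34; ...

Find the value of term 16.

Reading positions in blocks of 3 reveals the pattern ABB — 2 tracks woven together.
Stream A: 6, 17, 28, 39, 50. Linear: a_n = -5 + 11·n.
Stream B: 34, -34, 34, -34, 34, -34, 34, -34, 34, -34. Alternating ±34.
The 16th slot belongs to stream A; its 6th term is 61.

61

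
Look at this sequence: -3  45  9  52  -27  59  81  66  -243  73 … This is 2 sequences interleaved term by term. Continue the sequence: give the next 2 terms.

729, 80

Odd-indexed and even-indexed terms follow separate rules.
Track A: -3, 9, -27, 81, -243 (geometric with ratio -3).
Track B: 45, 52, 59, 66, 73 (linear: a_n = 38 + 7·n).
Position 11 → track A, term 6 = 729.
The 12th slot belongs to track B; its 6th term is 80.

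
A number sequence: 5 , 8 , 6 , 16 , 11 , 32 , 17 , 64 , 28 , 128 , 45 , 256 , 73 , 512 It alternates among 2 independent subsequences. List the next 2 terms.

118, 1024

Positions 1, 3, 5, … form one subsequence and positions 2, 4, 6, … form another.
Subsequence A: 5, 6, 11, 17, 28, 45, 73. A Fibonacci-like recurrence a_n = a_{n-1} + a_{n-2}.
Subsequence B: 8, 16, 32, 64, 128, 256, 512. Powers of 2.
The 15th slot belongs to subsequence A; its 8th term is 118.
Term 16 comes from subsequence B (its 8th entry): 1024.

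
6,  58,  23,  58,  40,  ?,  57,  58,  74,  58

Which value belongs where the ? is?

Positions 1, 3, 5, … form one subsequence and positions 2, 4, 6, … form another.
Track A = 6, 23, 40, 57, 74: linear: a_n = -11 + 17·n.
Track B = 58, 58, ?, 58, 58: constant 58.
The gap is track B's term 3; the rule gives 58.

58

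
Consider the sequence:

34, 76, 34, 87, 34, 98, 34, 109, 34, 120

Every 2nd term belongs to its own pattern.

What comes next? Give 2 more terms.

34, 131

The terms cycle through 2 interleaved subsequences.
Subsequence A = 34, 34, 34, 34, 34: always 34.
Subsequence B = 76, 87, 98, 109, 120: linear: a_n = 65 + 11·n.
Position 11 falls in subsequence A as its term 6, giving 34.
Position 12 falls in subsequence B as its term 6, giving 131.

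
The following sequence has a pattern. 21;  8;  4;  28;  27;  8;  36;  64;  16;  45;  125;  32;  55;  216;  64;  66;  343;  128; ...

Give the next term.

78

Split by position mod 3 into 3 tracks.
Track A: 21, 28, 36, 45, 55, 66 (the triangular numbers T_6, T_7, …).
Track B: 8, 27, 64, 125, 216, 343 (the cubes 2³, 3³, 4³, …).
Track C: 4, 8, 16, 32, 64, 128 (successive powers of 2).
The 19th slot belongs to track A; its 7th term is 78.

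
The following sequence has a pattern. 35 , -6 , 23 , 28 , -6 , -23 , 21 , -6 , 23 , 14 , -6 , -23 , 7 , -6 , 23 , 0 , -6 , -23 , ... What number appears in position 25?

Split by position mod 3 into 3 tracks.
Track A = 35, 28, 21, 14, 7, 0: linear: a_n = 42 − 7·n.
Track B = -6, -6, -6, -6, -6, -6: constant -6.
Track C = 23, -23, 23, -23, 23, -23: alternating ±23.
Position 25 falls in track A as its term 9, giving -21.

-21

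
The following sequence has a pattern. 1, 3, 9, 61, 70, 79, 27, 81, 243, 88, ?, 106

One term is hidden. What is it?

The slot pattern repeats as AAABBB (period 6), so there are 2 interleaved tracks.
Subsequence A: 1, 3, 9, 27, 81, 243. Successive powers of 3.
Subsequence B: 61, 70, 79, 88, ?, 106. Arithmetic with common difference +9.
So the missing entry in subsequence B is 97.

97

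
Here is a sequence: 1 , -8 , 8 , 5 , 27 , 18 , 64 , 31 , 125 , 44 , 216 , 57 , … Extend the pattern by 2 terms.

343, 70

The terms cycle through 2 interleaved subsequences.
Track A is 1, 8, 27, 64, 125, 216, which is consecutive cubes n³ from n = 1.
Track B is -8, 5, 18, 31, 44, 57, which is linear: a_n = -21 + 13·n.
Term 13 comes from track A (its 7th entry): 343.
Position 14 → track B, term 7 = 70.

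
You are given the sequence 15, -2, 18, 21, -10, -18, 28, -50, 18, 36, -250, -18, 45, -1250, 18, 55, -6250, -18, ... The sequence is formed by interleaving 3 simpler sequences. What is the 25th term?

91

Read the sequence 3 terms at a time; column i is its own pattern.
Subsequence A: 15, 21, 28, 36, 45, 55 — triangular numbers starting at T_5.
Subsequence B: -2, -10, -50, -250, -1250, -6250 — geometric, ×5 each step.
Subsequence C: 18, -18, 18, -18, 18, -18 — alternating ±18.
The 25th slot belongs to subsequence A; its 9th term is 91.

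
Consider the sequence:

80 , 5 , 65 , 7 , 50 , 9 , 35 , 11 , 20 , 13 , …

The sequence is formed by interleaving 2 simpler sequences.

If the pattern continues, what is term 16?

The terms cycle through 2 interleaved subsequences.
Subsequence A: 80, 65, 50, 35, 20 (linear: a_n = 95 − 15·n).
Subsequence B: 5, 7, 9, 11, 13 (adding 2 each time).
Position 16 → subsequence B, term 8 = 19.

19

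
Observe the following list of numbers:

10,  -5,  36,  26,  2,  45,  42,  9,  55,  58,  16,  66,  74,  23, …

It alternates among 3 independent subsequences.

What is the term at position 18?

91

Split by position mod 3: positions 1, 4, 7, … form one track, and each other residue class forms its own.
Track A: 10, 26, 42, 58, 74. Linear: a_n = -6 + 16·n.
Track B: -5, 2, 9, 16, 23. Arithmetic, step +7.
Track C: 36, 45, 55, 66. Triangular numbers starting at T_8.
Position 18 falls in track C as its term 6, giving 91.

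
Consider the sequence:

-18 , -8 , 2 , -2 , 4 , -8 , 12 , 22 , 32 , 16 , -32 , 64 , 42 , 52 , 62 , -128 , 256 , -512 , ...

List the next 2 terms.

72, 82

The slot pattern repeats as AAABBB (period 6), so there are 2 interleaved tracks.
Subsequence A: -18, -8, 2, 12, 22, 32, 42, 52, 62. Linear: a_n = -28 + 10·n.
Subsequence B: -2, 4, -8, 16, -32, 64, -128, 256, -512. Multiplying by -2 each time.
Term 19 comes from subsequence A (its 10th entry): 72.
The 20th slot belongs to subsequence A; its 11th term is 82.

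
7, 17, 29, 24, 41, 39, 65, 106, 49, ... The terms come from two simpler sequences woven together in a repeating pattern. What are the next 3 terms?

Reading positions in blocks of 3 reveals the pattern AAB — 2 tracks woven together.
Stream A: 7, 17, 24, 41, 65, 106 — a Fibonacci-like recurrence a_n = a_{n-1} + a_{n-2}.
Stream B: 29, 39, 49 — arithmetic with common difference +10.
Position 10 → stream A, term 7 = 171.
Term 11 comes from stream A (its 8th entry): 277.
The 12th slot belongs to stream B; its 4th term is 59.

171, 277, 59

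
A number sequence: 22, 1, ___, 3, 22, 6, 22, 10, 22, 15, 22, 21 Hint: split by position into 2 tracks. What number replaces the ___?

22

Split by position mod 2 into 2 tracks.
Subsequence A is 22, ?, 22, 22, 22, 22, which is always 22.
Subsequence B is 1, 3, 6, 10, 15, 21, which is triangular numbers n(n+1)/2 for n = 1, 2, ….
Filling subsequence A at index 2 by its rule yields 22.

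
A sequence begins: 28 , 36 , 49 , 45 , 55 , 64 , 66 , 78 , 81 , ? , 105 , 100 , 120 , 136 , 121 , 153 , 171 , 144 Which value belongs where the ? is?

Positions follow the repeating pattern AAB; grouping by letter gives 2 tracks.
Track A = 28, 36, 45, 55, 66, 78, ?, 105, 120, 136, 153, 171: triangular numbers n(n+1)/2 for n = 7, 8, ….
Track B = 49, 64, 81, 100, 121, 144: perfect squares starting at 7².
So the missing entry in track A is 91.

91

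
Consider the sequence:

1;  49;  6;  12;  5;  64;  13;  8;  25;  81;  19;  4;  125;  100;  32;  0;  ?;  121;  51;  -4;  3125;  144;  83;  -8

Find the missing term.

625

The terms cycle through 4 interleaved subsequences.
Subsequence A: 1, 5, 25, 125, ?, 3125 — powers 5^0, 5^1, 5^2, ….
Subsequence B: 49, 64, 81, 100, 121, 144 — perfect squares starting at 7².
Subsequence C: 6, 13, 19, 32, 51, 83 — Fibonacci-style (each term is the sum of the two before it).
Subsequence D: 12, 8, 4, 0, -4, -8 — arithmetic with common difference −4.
Filling subsequence A at index 5 by its rule yields 625.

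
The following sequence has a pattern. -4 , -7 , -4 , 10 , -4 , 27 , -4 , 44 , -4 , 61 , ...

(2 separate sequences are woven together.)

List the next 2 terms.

Positions 1, 3, 5, … form one subsequence and positions 2, 4, 6, … form another.
Subsequence A: -4, -4, -4, -4, -4 (constant -4).
Subsequence B: -7, 10, 27, 44, 61 (arithmetic, step +17).
The 11th slot belongs to subsequence A; its 6th term is -4.
Term 12 comes from subsequence B (its 6th entry): 78.

-4, 78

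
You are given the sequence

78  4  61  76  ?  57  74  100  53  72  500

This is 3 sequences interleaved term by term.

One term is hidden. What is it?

The terms cycle through 3 interleaved subsequences.
Track A: 78, 76, 74, 72 — subtracting 2 each time.
Track B: 4, ?, 100, 500 — geometric with ratio 5.
Track C: 61, 57, 53 — linear: a_n = 65 − 4·n.
Filling track B at index 2 by its rule yields 20.

20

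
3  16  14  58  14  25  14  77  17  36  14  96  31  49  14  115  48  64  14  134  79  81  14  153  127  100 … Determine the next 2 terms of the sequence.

14, 172

Read the sequence 4 terms at a time; column i is its own pattern.
Track A: 3, 14, 17, 31, 48, 79, 127 — a Fibonacci-like recurrence a_n = a_{n-1} + a_{n-2}.
Track B: 16, 25, 36, 49, 64, 81, 100 — perfect squares starting at 4².
Track C: 14, 14, 14, 14, 14, 14 — constant 14.
Track D: 58, 77, 96, 115, 134, 153 — adding 19 each time.
Position 27 → track C, term 7 = 14.
Position 28 → track D, term 7 = 172.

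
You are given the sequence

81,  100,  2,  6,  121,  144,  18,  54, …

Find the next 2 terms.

169, 196

Positions follow the repeating pattern AABB; grouping by letter gives 2 tracks.
Subsequence A is 81, 100, 121, 144, which is the squares 9², 10², 11², ….
Subsequence B is 2, 6, 18, 54, which is multiplying by 3 each time.
The 9th slot belongs to subsequence A; its 5th term is 169.
The 10th slot belongs to subsequence A; its 6th term is 196.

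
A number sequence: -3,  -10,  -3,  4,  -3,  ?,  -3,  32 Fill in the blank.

18

The terms cycle through 2 interleaved subsequences.
Track A: -3, -3, -3, -3 — the constant sequence -3.
Track B: -10, 4, ?, 32 — adding 14 each time.
So the missing entry in track B is 18.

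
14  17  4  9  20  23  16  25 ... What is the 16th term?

81

Reading positions in blocks of 4 reveals the pattern AABB — 2 tracks woven together.
Track A = 14, 17, 20, 23: adding 3 each time.
Track B = 4, 9, 16, 25: the squares 2², 3², 4², ….
Term 16 comes from track B (its 8th entry): 81.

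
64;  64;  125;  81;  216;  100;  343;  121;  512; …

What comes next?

144

Split by position mod 2 into 2 tracks.
Track A is 64, 125, 216, 343, 512, which is the cubes 4³, 5³, 6³, ….
Track B is 64, 81, 100, 121, which is perfect squares starting at 8².
Position 10 → track B, term 5 = 144.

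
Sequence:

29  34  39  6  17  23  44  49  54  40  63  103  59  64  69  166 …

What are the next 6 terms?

Reading positions in blocks of 6 reveals the pattern AAABBB — 2 tracks woven together.
Track A = 29, 34, 39, 44, 49, 54, 59, 64, 69: linear: a_n = 24 + 5·n.
Track B = 6, 17, 23, 40, 63, 103, 166: each term equals the sum of the previous two.
Position 17 → track B, term 8 = 269.
Position 18 falls in track B as its term 9, giving 435.
Position 19 → track A, term 10 = 74.
Term 20 comes from track A (its 11th entry): 79.
The 21st slot belongs to track A; its 12th term is 84.
Position 22 → track B, term 10 = 704.

269, 435, 74, 79, 84, 704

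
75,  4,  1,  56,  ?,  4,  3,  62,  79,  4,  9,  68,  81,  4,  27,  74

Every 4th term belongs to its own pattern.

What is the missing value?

77

Taking every 4th term gives 4 separate tracks.
Subsequence A: 75, ?, 79, 81 — arithmetic, step +2.
Subsequence B: 4, 4, 4, 4 — the constant sequence 4.
Subsequence C: 1, 3, 9, 27 — powers of 3.
Subsequence D: 56, 62, 68, 74 — arithmetic with common difference +6.
Filling subsequence A at index 2 by its rule yields 77.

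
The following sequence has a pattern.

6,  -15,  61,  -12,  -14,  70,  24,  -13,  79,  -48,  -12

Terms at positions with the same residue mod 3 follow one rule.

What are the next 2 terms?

Split by position mod 3: positions 1, 4, 7, … form one track, and each other residue class forms its own.
Track A: 6, -12, 24, -48. Geometric, ×-2 each step.
Track B: -15, -14, -13, -12. Linear: a_n = -16 + n.
Track C: 61, 70, 79. Linear: a_n = 52 + 9·n.
The 12th slot belongs to track C; its 4th term is 88.
Term 13 comes from track A (its 5th entry): 96.

88, 96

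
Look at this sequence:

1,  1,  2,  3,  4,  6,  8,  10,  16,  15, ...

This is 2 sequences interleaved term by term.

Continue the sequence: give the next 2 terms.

Positions 1, 3, 5, … form one subsequence and positions 2, 4, 6, … form another.
Track A: 1, 2, 4, 8, 16 (geometric with ratio 2).
Track B: 1, 3, 6, 10, 15 (triangular numbers n(n+1)/2 for n = 1, 2, …).
Term 11 comes from track A (its 6th entry): 32.
Term 12 comes from track B (its 6th entry): 21.

32, 21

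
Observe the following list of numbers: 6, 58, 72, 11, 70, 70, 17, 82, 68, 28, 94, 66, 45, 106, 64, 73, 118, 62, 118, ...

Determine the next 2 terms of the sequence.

Taking every 3rd term gives 3 separate tracks.
Stream A: 6, 11, 17, 28, 45, 73, 118 (Fibonacci-style (each term is the sum of the two before it)).
Stream B: 58, 70, 82, 94, 106, 118 (arithmetic, step +12).
Stream C: 72, 70, 68, 66, 64, 62 (arithmetic with common difference −2).
Position 20 → stream B, term 7 = 130.
The 21st slot belongs to stream C; its 7th term is 60.

130, 60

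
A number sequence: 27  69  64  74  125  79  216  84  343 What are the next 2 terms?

The terms cycle through 2 interleaved subsequences.
Track A: 27, 64, 125, 216, 343 (consecutive cubes n³ from n = 3).
Track B: 69, 74, 79, 84 (arithmetic, step +5).
Position 10 falls in track B as its term 5, giving 89.
Term 11 comes from track A (its 6th entry): 512.

89, 512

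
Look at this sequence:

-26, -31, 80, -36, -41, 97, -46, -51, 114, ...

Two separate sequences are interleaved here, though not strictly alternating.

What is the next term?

Reading positions in blocks of 3 reveals the pattern AAB — 2 tracks woven together.
Track A = -26, -31, -36, -41, -46, -51: arithmetic, step −5.
Track B = 80, 97, 114: arithmetic, step +17.
Position 10 falls in track A as its term 7, giving -56.

-56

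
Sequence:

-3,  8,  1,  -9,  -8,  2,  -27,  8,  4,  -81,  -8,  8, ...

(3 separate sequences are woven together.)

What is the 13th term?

Read the sequence 3 terms at a time; column i is its own pattern.
Track A: -3, -9, -27, -81 (geometric, ×3 each step).
Track B: 8, -8, 8, -8 (the oscillation 8·(−1)^(n+1)).
Track C: 1, 2, 4, 8 (powers 2^0, 2^1, 2^2, …).
Position 13 → track A, term 5 = -243.

-243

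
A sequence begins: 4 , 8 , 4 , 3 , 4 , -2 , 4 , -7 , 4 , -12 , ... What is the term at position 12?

Odd-indexed and even-indexed terms follow separate rules.
Subsequence A = 4, 4, 4, 4, 4: always 4.
Subsequence B = 8, 3, -2, -7, -12: arithmetic, step −5.
The 12th slot belongs to subsequence B; its 6th term is -17.

-17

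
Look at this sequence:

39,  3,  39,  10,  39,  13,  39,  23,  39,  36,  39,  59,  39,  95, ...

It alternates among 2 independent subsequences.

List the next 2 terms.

39, 154

Positions 1, 3, 5, … form one subsequence and positions 2, 4, 6, … form another.
Track A = 39, 39, 39, 39, 39, 39, 39: the constant sequence 39.
Track B = 3, 10, 13, 23, 36, 59, 95: Fibonacci-style (each term is the sum of the two before it).
Position 15 → track A, term 8 = 39.
Term 16 comes from track B (its 8th entry): 154.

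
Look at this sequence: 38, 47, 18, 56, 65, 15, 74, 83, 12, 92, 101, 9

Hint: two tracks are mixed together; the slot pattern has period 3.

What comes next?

Reading positions in blocks of 3 reveals the pattern AAB — 2 tracks woven together.
Subsequence A: 38, 47, 56, 65, 74, 83, 92, 101 — arithmetic, step +9.
Subsequence B: 18, 15, 12, 9 — arithmetic, step −3.
Position 13 falls in subsequence A as its term 9, giving 110.

110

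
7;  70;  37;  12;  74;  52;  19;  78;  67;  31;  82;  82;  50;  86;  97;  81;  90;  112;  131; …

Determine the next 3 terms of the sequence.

94, 127, 212

Split by position mod 3: positions 1, 4, 7, … form one track, and each other residue class forms its own.
Subsequence A: 7, 12, 19, 31, 50, 81, 131 (a Fibonacci-like recurrence a_n = a_{n-1} + a_{n-2}).
Subsequence B: 70, 74, 78, 82, 86, 90 (linear: a_n = 66 + 4·n).
Subsequence C: 37, 52, 67, 82, 97, 112 (linear: a_n = 22 + 15·n).
Position 20 falls in subsequence B as its term 7, giving 94.
Term 21 comes from subsequence C (its 7th entry): 127.
Position 22 falls in subsequence A as its term 8, giving 212.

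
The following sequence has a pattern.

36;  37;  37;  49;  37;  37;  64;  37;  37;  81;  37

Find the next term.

The slot pattern repeats as ABB (period 3), so there are 2 interleaved tracks.
Subsequence A: 36, 49, 64, 81. Perfect squares starting at 6².
Subsequence B: 37, 37, 37, 37, 37, 37, 37. Constant 37.
Term 12 comes from subsequence B (its 8th entry): 37.

37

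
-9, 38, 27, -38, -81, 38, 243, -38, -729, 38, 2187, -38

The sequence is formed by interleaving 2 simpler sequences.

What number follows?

Split by position mod 2 into 2 tracks.
Track A: -9, 27, -81, 243, -729, 2187. Geometric, ×-3 each step.
Track B: 38, -38, 38, -38, 38, -38. The oscillation 38·(−1)^(n+1).
Term 13 comes from track A (its 7th entry): -6561.

-6561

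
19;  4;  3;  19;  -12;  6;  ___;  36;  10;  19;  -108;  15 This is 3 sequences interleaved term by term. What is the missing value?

Split by position mod 3 into 3 tracks.
Stream A = 19, 19, ?, 19: constant 19.
Stream B = 4, -12, 36, -108: geometric, ×-3 each step.
Stream C = 3, 6, 10, 15: triangular numbers n(n+1)/2 for n = 2, 3, ….
Stream A's pattern makes the blank 19.

19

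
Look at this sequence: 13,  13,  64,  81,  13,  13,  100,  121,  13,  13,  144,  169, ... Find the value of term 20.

289

The slot pattern repeats as AABB (period 4), so there are 2 interleaved tracks.
Subsequence A = 13, 13, 13, 13, 13, 13: the constant sequence 13.
Subsequence B = 64, 81, 100, 121, 144, 169: perfect squares starting at 8².
Position 20 → subsequence B, term 10 = 289.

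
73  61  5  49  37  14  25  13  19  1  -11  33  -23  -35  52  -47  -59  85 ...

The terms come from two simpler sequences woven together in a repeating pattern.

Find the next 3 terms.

The slot pattern repeats as AAB (period 3), so there are 2 interleaved tracks.
Stream A: 73, 61, 49, 37, 25, 13, 1, -11, -23, -35, -47, -59 (arithmetic, step −12).
Stream B: 5, 14, 19, 33, 52, 85 (a Fibonacci-like recurrence a_n = a_{n-1} + a_{n-2}).
Position 19 → stream A, term 13 = -71.
Term 20 comes from stream A (its 14th entry): -83.
Position 21 falls in stream B as its term 7, giving 137.

-71, -83, 137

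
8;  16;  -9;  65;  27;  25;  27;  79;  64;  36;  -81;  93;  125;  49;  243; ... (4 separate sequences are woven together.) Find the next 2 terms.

Split by position mod 4: positions 1, 5, 9, … form one track, and each other residue class forms its own.
Track A: 8, 27, 64, 125 — consecutive cubes n³ from n = 2.
Track B: 16, 25, 36, 49 — consecutive squares n² from n = 4.
Track C: -9, 27, -81, 243 — multiplying by -3 each time.
Track D: 65, 79, 93 — arithmetic, step +14.
Position 16 → track D, term 4 = 107.
Position 17 falls in track A as its term 5, giving 216.

107, 216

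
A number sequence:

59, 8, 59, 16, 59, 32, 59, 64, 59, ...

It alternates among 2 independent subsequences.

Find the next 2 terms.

128, 59

Taking every 2nd term gives 2 separate tracks.
Stream A: 59, 59, 59, 59, 59. Always 59.
Stream B: 8, 16, 32, 64. Powers of 2.
Term 10 comes from stream B (its 5th entry): 128.
Position 11 falls in stream A as its term 6, giving 59.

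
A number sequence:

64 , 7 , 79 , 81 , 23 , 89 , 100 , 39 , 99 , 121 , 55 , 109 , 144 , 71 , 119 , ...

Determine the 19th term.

196

Taking every 3rd term gives 3 separate tracks.
Stream A is 64, 81, 100, 121, 144, which is the squares 8², 9², 10², ….
Stream B is 7, 23, 39, 55, 71, which is linear: a_n = -9 + 16·n.
Stream C is 79, 89, 99, 109, 119, which is linear: a_n = 69 + 10·n.
Position 19 → stream A, term 7 = 196.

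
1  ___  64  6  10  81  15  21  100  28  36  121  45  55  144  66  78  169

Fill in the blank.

3

Reading positions in blocks of 3 reveals the pattern AAB — 2 tracks woven together.
Track A: 1, ?, 6, 10, 15, 21, 28, 36, 45, 55, 66, 78. The triangular numbers T_1, T_2, ….
Track B: 64, 81, 100, 121, 144, 169. The squares 8², 9², 10², ….
Track A's pattern makes the blank 3.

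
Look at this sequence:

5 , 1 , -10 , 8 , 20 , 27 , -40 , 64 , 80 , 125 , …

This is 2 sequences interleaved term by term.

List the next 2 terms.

-160, 216

Taking every 2nd term gives 2 separate tracks.
Stream A: 5, -10, 20, -40, 80 (a geometric progression (common ratio -2)).
Stream B: 1, 8, 27, 64, 125 (consecutive cubes n³ from n = 1).
Position 11 → stream A, term 6 = -160.
Term 12 comes from stream B (its 6th entry): 216.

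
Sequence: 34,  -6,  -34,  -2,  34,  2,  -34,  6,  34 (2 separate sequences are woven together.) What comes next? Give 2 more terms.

10, -34

Odd-indexed and even-indexed terms follow separate rules.
Stream A: 34, -34, 34, -34, 34 — alternating ±34.
Stream B: -6, -2, 2, 6 — arithmetic, step +4.
Term 10 comes from stream B (its 5th entry): 10.
The 11th slot belongs to stream A; its 6th term is -34.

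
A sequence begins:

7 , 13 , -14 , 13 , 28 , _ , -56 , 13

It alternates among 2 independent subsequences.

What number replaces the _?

13

Positions 1, 3, 5, … form one subsequence and positions 2, 4, 6, … form another.
Track A is 7, -14, 28, -56, which is geometric with ratio -2.
Track B is 13, 13, ?, 13, which is the constant sequence 13.
Filling track B at index 3 by its rule yields 13.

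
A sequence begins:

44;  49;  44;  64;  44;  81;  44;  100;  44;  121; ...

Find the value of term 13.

The terms cycle through 2 interleaved subsequences.
Subsequence A: 44, 44, 44, 44, 44 — constant 44.
Subsequence B: 49, 64, 81, 100, 121 — perfect squares starting at 7².
Term 13 comes from subsequence A (its 7th entry): 44.

44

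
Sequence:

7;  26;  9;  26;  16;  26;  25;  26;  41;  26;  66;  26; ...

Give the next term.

107

Positions 1, 3, 5, … form one subsequence and positions 2, 4, 6, … form another.
Track A: 7, 9, 16, 25, 41, 66. Each term equals the sum of the previous two.
Track B: 26, 26, 26, 26, 26, 26. Always 26.
Position 13 → track A, term 7 = 107.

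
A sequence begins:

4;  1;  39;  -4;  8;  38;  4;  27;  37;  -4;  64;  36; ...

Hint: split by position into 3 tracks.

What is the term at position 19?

Read the sequence 3 terms at a time; column i is its own pattern.
Stream A: 4, -4, 4, -4. Alternating ±4.
Stream B: 1, 8, 27, 64. Consecutive cubes n³ from n = 1.
Stream C: 39, 38, 37, 36. Subtracting 1 each time.
Position 19 falls in stream A as its term 7, giving 4.

4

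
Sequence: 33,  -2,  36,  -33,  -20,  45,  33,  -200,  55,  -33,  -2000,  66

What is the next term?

33

The terms cycle through 3 interleaved subsequences.
Track A is 33, -33, 33, -33, which is the oscillation 33·(−1)^(n+1).
Track B is -2, -20, -200, -2000, which is geometric with ratio 10.
Track C is 36, 45, 55, 66, which is triangular numbers n(n+1)/2 for n = 8, 9, ….
Term 13 comes from track A (its 5th entry): 33.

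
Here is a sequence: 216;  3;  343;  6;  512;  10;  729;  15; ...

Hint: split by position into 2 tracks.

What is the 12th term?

28

Split by position mod 2 into 2 tracks.
Track A: 216, 343, 512, 729 — consecutive cubes n³ from n = 6.
Track B: 3, 6, 10, 15 — triangular numbers starting at T_2.
Term 12 comes from track B (its 6th entry): 28.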